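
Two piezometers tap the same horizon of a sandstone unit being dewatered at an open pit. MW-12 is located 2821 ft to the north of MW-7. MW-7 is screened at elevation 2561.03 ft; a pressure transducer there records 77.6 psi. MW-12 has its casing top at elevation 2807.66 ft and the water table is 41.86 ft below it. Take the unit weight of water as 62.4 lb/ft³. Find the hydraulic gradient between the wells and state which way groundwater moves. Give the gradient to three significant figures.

i ≈ 0.00911; groundwater flows toward the south

Pressure head at MW-7: ψ = 144·P/γ = 144 × 77.6 / 62.4 = 179.08 ft.
Total head at MW-7: h = z + ψ = 2561.03 + 179.08 = 2740.11 ft.
Total head at MW-12: h = 2807.66 − 41.86 = 2765.80 ft.
Head difference: h(MW-7) − h(MW-12) = 2740.11 − 2765.80 = -25.69 ft.
Hydraulic gradient: i = |Δh| / L = 25.69 / 2821 = 0.00911.
Flow is from higher to lower head: from MW-12 toward MW-7, i.e. toward the south.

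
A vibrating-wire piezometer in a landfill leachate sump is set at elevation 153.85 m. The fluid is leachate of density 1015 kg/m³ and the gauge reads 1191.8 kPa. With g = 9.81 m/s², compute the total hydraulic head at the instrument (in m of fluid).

h ≈ 273.54 m

ψ = P/(ρg) = 1191.8×1000 / (1015 × 9.81) = 119.69 m.
h = z + ψ = 153.85 + 119.69 = 273.54 m.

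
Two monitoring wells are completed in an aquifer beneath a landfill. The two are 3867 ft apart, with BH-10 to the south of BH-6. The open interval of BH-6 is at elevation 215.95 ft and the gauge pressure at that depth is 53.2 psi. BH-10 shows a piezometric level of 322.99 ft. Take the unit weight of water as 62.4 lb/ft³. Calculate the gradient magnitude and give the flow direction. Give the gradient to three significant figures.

i ≈ 0.00407; groundwater flows toward the south

Pressure head at BH-6: ψ = 144·P/γ = 144 × 53.2 / 62.4 = 122.77 ft.
Total head at BH-6: h = z + ψ = 215.95 + 122.77 = 338.72 ft.
Total head at BH-10: h = 322.99 ft (water level in the piezometer is the total head).
Head difference: h(BH-6) − h(BH-10) = 338.72 − 322.99 = 15.73 ft.
Hydraulic gradient: i = |Δh| / L = 15.73 / 3867 = 0.00407.
Flow is from higher to lower head: from BH-6 toward BH-10, i.e. toward the south.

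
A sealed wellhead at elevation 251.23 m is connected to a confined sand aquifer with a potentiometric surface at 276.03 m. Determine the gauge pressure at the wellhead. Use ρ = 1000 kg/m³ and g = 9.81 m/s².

Head above the cap: Δh = 276.03 − 251.23 = 24.80 m.
P = ρgΔh = 1000 × 9.81 × 24.80 = 243288 Pa ≈ 243 kPa.

P ≈ 243 kPa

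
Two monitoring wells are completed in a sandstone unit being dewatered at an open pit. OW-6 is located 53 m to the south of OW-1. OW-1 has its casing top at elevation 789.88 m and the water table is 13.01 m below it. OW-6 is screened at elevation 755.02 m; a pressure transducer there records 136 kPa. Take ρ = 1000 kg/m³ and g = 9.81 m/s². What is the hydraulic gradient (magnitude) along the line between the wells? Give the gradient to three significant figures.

Total head at OW-1: h = 789.88 − 13.01 = 776.87 m.
Pressure head at OW-6: ψ = P/(ρg) = 136×1000 / (1000 × 9.81) = 13.86 m.
Total head at OW-6: h = z + ψ = 755.02 + 13.86 = 768.88 m.
Head difference: h(OW-1) − h(OW-6) = 776.87 − 768.88 = 7.99 m.
Hydraulic gradient: i = |Δh| / L = 7.99 / 53 = 0.151.

i ≈ 0.151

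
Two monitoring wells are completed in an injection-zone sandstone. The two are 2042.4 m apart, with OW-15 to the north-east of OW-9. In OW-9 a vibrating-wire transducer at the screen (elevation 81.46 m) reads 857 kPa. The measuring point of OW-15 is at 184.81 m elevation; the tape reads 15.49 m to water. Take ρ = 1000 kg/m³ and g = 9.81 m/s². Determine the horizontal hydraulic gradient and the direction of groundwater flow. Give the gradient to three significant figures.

Pressure head at OW-9: ψ = P/(ρg) = 857×1000 / (1000 × 9.81) = 87.36 m.
Total head at OW-9: h = z + ψ = 81.46 + 87.36 = 168.82 m.
Total head at OW-15: h = 184.81 − 15.49 = 169.32 m.
Head difference: h(OW-9) − h(OW-15) = 168.82 − 169.32 = -0.50 m.
Hydraulic gradient: i = |Δh| / L = 0.50 / 2042.4 = 0.000245.
Flow is from higher to lower head: from OW-15 toward OW-9, i.e. toward the south-west.

i ≈ 0.000245; groundwater flows toward the south-west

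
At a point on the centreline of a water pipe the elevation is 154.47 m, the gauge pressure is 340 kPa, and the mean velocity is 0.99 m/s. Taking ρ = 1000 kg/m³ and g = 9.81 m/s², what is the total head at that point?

Pressure head ψ = P/(ρg) = 340×1000 / (1000 × 9.81) = 34.66 m.
Velocity head = v²/(2g) = 0.99² / (2 × 9.81) = 0.050 m.
h = z + ψ + v²/(2g) = 154.47 + 34.66 + 0.050 = 189.18 m.

h ≈ 189.18 m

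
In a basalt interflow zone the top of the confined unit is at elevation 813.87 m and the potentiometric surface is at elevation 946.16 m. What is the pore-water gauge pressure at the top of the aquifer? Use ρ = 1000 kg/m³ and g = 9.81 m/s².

P ≈ 1300 kPa

Pressure head at the aquifer top: ψ = h − z = 946.16 − 813.87 = 132.29 m.
P = ρgψ = 1000 × 9.81 × 132.29 = 1297765 Pa ≈ 1300 kPa.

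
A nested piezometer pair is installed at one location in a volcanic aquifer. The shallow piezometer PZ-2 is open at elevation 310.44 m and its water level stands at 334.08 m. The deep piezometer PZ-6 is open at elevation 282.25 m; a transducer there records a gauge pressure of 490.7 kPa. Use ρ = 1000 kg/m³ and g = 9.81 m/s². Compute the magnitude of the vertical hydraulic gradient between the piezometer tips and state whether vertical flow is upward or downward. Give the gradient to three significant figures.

Total head at PZ-2: h = 334.08 m (water level in the standpipe).
Pressure head at PZ-6: ψ = P/(ρg) = 490.7×1000 / (1000 × 9.81) = 50.02 m.
Total head at PZ-6: h = z + ψ = 282.25 + 50.02 = 332.27 m.
Δh = h(PZ-2) − h(PZ-6) = 334.08 − 332.27 = 1.81 m.
Vertical separation Δz = 310.44 − 282.25 = 28.19 m.
|i_v| = |Δh| / Δz = 1.81 / 28.19 = 0.0642.
Head is higher in the shallow piezometer, so vertical flow is downward (recharge condition).

|i_v| ≈ 0.0642; vertical flow is downward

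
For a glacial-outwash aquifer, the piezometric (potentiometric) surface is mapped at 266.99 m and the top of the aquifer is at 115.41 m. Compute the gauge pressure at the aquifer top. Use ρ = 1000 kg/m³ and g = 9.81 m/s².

Pressure head at the aquifer top: ψ = h − z = 266.99 − 115.41 = 151.58 m.
P = ρgψ = 1000 × 9.81 × 151.58 = 1487000 Pa ≈ 1490 kPa.

P ≈ 1490 kPa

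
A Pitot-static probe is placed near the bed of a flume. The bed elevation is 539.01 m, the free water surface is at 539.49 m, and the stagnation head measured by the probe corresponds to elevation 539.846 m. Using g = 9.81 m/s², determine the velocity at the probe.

v ≈ 2.64 m/s

Near the bed, under hydrostatic conditions, the piezometric head (z + ψ) equals the free-surface elevation, 539.49 m.
Velocity head = total − piezometric = 539.846 − 539.49 = 0.356 m.
v = √(2g·h_v) = √(2 × 9.81 × 0.356) = 2.64 m/s.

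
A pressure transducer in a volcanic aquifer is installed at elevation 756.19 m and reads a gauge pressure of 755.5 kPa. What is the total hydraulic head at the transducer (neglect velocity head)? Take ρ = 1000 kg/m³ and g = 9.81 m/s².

h ≈ 833.20 m

ψ = P/(ρg) = 755.5×1000 / (1000 × 9.81) = 77.01 m.
h = z + ψ = 756.19 + 77.01 = 833.20 m.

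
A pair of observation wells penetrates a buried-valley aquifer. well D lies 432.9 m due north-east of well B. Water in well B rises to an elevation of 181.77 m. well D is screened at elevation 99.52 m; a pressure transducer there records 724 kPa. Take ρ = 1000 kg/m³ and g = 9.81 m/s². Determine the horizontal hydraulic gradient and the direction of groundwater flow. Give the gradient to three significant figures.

i ≈ 0.0195; groundwater flows toward the north-east

Total head at well B: h = 181.77 m (water level in the piezometer is the total head).
Pressure head at well D: ψ = P/(ρg) = 724×1000 / (1000 × 9.81) = 73.80 m.
Total head at well D: h = z + ψ = 99.52 + 73.80 = 173.32 m.
Head difference: h(well B) − h(well D) = 181.77 − 173.32 = 8.45 m.
Hydraulic gradient: i = |Δh| / L = 8.45 / 432.9 = 0.0195.
Flow is from higher to lower head: from well B toward well D, i.e. toward the north-east.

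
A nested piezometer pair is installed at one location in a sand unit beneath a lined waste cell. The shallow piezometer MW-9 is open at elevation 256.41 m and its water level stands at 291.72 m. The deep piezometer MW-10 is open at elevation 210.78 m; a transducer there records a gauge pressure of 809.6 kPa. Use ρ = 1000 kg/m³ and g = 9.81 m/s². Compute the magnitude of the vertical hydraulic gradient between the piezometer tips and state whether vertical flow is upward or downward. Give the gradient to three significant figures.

Total head at MW-9: h = 291.72 m (water level in the standpipe).
Pressure head at MW-10: ψ = P/(ρg) = 809.6×1000 / (1000 × 9.81) = 82.53 m.
Total head at MW-10: h = z + ψ = 210.78 + 82.53 = 293.31 m.
Δh = h(MW-9) − h(MW-10) = 291.72 − 293.31 = -1.59 m.
Vertical separation Δz = 256.41 − 210.78 = 45.63 m.
|i_v| = |Δh| / Δz = 1.59 / 45.63 = 0.0348.
Head is higher in the deep piezometer, so vertical flow is upward (discharge condition).

|i_v| ≈ 0.0348; vertical flow is upward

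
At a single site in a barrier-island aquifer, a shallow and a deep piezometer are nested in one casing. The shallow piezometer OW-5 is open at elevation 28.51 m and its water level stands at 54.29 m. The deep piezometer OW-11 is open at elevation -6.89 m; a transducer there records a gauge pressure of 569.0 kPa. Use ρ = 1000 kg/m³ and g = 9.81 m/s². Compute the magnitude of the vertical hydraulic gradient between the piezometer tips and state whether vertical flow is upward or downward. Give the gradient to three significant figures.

|i_v| ≈ 0.0898; vertical flow is downward

Total head at OW-5: h = 54.29 m (water level in the standpipe).
Pressure head at OW-11: ψ = P/(ρg) = 569.0×1000 / (1000 × 9.81) = 58.00 m.
Total head at OW-11: h = z + ψ = -6.89 + 58.00 = 51.11 m.
Δh = h(OW-5) − h(OW-11) = 54.29 − 51.11 = 3.18 m.
Vertical separation Δz = 28.51 − (-6.89) = 35.40 m.
|i_v| = |Δh| / Δz = 3.18 / 35.40 = 0.0898.
Head is higher in the shallow piezometer, so vertical flow is downward (recharge condition).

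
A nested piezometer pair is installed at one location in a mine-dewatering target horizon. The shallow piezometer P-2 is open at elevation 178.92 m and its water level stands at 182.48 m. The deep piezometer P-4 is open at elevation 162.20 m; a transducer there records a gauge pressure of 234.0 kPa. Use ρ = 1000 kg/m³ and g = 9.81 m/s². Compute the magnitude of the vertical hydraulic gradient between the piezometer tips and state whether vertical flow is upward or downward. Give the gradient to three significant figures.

Total head at P-2: h = 182.48 m (water level in the standpipe).
Pressure head at P-4: ψ = P/(ρg) = 234.0×1000 / (1000 × 9.81) = 23.85 m.
Total head at P-4: h = z + ψ = 162.20 + 23.85 = 186.05 m.
Δh = h(P-2) − h(P-4) = 182.48 − 186.05 = -3.57 m.
Vertical separation Δz = 178.92 − 162.20 = 16.72 m.
|i_v| = |Δh| / Δz = 3.57 / 16.72 = 0.214.
Head is higher in the deep piezometer, so vertical flow is upward (discharge condition).

|i_v| ≈ 0.214; vertical flow is upward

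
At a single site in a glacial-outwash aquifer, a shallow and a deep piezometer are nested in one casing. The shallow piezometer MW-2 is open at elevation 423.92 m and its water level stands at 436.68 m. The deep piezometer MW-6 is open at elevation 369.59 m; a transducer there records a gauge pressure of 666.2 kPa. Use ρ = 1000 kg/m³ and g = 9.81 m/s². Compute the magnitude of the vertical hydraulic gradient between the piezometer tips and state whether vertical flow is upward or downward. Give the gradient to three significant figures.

Total head at MW-2: h = 436.68 m (water level in the standpipe).
Pressure head at MW-6: ψ = P/(ρg) = 666.2×1000 / (1000 × 9.81) = 67.91 m.
Total head at MW-6: h = z + ψ = 369.59 + 67.91 = 437.50 m.
Δh = h(MW-2) − h(MW-6) = 436.68 − 437.50 = -0.82 m.
Vertical separation Δz = 423.92 − 369.59 = 54.33 m.
|i_v| = |Δh| / Δz = 0.82 / 54.33 = 0.0151.
Head is higher in the deep piezometer, so vertical flow is upward (discharge condition).

|i_v| ≈ 0.0151; vertical flow is upward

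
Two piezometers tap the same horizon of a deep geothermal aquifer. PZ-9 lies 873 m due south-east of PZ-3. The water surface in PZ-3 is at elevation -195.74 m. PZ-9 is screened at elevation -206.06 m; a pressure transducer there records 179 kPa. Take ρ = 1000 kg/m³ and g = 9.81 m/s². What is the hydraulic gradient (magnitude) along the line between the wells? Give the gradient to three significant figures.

i ≈ 0.00908

Total head at PZ-3: h = -195.74 m (water level in the piezometer is the total head).
Pressure head at PZ-9: ψ = P/(ρg) = 179×1000 / (1000 × 9.81) = 18.25 m.
Total head at PZ-9: h = z + ψ = -206.06 + 18.25 = -187.81 m.
Head difference: h(PZ-3) − h(PZ-9) = -195.74 − (-187.81) = -7.93 m.
Hydraulic gradient: i = |Δh| / L = 7.93 / 873 = 0.00908.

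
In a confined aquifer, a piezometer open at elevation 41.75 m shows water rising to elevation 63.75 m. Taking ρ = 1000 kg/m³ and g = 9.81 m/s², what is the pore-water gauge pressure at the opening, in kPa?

P ≈ 216 kPa

Pressure head ψ = h − z = 63.75 − 41.75 = 22.00 m.
P = ρgψ = 1000 × 9.81 × 22.00 = 215820 Pa ≈ 216 kPa.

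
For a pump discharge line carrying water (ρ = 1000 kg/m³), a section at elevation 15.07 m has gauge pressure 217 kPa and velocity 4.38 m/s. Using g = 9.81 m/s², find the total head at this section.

h ≈ 38.17 m

Pressure head ψ = P/(ρg) = 217×1000 / (1000 × 9.81) = 22.12 m.
Velocity head = v²/(2g) = 4.38² / (2 × 9.81) = 0.978 m.
h = z + ψ + v²/(2g) = 15.07 + 22.12 + 0.978 = 38.17 m.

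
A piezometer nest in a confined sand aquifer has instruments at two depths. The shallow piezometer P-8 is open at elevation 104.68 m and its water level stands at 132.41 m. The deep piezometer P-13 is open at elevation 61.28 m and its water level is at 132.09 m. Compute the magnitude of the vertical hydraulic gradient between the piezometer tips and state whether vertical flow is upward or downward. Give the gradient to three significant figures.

|i_v| ≈ 0.00737; vertical flow is downward

Total head at P-8: h = 132.41 m (water level in the standpipe).
Total head at P-13: h = 132.09 m.
Δh = h(P-8) − h(P-13) = 132.41 − 132.09 = 0.32 m.
Vertical separation Δz = 104.68 − 61.28 = 43.40 m.
|i_v| = |Δh| / Δz = 0.32 / 43.40 = 0.00737.
Head is higher in the shallow piezometer, so vertical flow is downward (recharge condition).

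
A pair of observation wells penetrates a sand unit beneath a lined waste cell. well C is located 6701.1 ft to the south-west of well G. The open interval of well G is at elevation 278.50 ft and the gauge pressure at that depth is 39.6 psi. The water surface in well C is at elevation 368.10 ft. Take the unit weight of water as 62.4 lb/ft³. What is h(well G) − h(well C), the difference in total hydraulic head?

Pressure head at well G: ψ = 144·P/γ = 144 × 39.6 / 62.4 = 91.38 ft.
Total head at well G: h = z + ψ = 278.50 + 91.38 = 369.88 ft.
Total head at well C: h = 368.10 ft (water level in the piezometer is the total head).
Head difference: h(well G) − h(well C) = 369.88 − 368.10 = 1.78 ft.

Δh ≈ 1.78 ft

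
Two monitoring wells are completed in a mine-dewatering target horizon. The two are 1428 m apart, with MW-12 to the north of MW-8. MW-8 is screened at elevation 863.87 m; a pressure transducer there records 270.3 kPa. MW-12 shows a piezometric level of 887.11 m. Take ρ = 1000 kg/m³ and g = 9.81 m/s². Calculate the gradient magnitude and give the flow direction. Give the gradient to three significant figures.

i ≈ 0.00302; groundwater flows toward the north

Pressure head at MW-8: ψ = P/(ρg) = 270.3×1000 / (1000 × 9.81) = 27.55 m.
Total head at MW-8: h = z + ψ = 863.87 + 27.55 = 891.42 m.
Total head at MW-12: h = 887.11 m (water level in the piezometer is the total head).
Head difference: h(MW-8) − h(MW-12) = 891.42 − 887.11 = 4.31 m.
Hydraulic gradient: i = |Δh| / L = 4.31 / 1428 = 0.00302.
Flow is from higher to lower head: from MW-8 toward MW-12, i.e. toward the north.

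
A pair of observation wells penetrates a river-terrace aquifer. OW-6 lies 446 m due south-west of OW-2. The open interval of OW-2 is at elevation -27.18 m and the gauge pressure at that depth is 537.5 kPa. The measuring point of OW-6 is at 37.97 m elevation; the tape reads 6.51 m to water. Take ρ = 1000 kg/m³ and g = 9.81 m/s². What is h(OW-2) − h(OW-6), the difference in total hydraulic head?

Δh ≈ -3.85 m

Pressure head at OW-2: ψ = P/(ρg) = 537.5×1000 / (1000 × 9.81) = 54.79 m.
Total head at OW-2: h = z + ψ = -27.18 + 54.79 = 27.61 m.
Total head at OW-6: h = 37.97 − 6.51 = 31.46 m.
Head difference: h(OW-2) − h(OW-6) = 27.61 − 31.46 = -3.85 m.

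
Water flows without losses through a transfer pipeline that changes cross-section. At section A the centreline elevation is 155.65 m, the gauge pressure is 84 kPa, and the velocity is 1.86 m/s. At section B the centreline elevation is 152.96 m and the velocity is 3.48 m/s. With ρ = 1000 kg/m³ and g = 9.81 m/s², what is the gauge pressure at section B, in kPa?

P₂ ≈ 106 kPa

Pressure head at A: ψ₁ = P₁/(ρg) = 84×1000 / (1000 × 9.81) = 8.56 m.
Velocity heads: v₁²/2g = 1.86²/19.62 = 0.176 m; v₂²/2g = 3.48²/19.62 = 0.617 m.
Total head H = z₁ + ψ₁ + v₁²/2g = 155.65 + 8.56 + 0.176 = 164.39 m.
ψ₂ = H − z₂ − v₂²/2g = 164.39 − 152.96 − 0.617 = 10.81 m.
P₂ = ρgψ₂ = 1000 × 9.81 × 10.81 ≈ 106 kPa.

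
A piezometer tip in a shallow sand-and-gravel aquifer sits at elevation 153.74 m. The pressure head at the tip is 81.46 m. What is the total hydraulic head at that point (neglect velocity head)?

h = z + ψ = 153.74 + 81.46 = 235.20 m.

h ≈ 235.20 m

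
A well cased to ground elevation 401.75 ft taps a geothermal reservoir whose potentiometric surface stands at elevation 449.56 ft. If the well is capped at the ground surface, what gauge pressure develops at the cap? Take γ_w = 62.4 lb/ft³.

Head above the cap: Δh = 449.56 − 401.75 = 47.81 ft.
P = γΔh/144 = 62.4 × 47.81 / 144 = 20.7 psi.

P ≈ 20.7 psi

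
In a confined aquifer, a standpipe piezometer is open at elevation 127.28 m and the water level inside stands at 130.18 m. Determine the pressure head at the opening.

ψ ≈ 2.90 m

Total head h = 130.18 m (the water-surface elevation in the piezometer).
Pressure head ψ = h − z = 130.18 − 127.28 = 2.90 m.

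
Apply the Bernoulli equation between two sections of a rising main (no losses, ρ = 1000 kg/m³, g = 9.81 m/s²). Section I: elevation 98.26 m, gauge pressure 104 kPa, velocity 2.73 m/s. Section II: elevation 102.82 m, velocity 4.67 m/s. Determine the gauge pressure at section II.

P₂ ≈ 52.1 kPa

Pressure head at I: ψ₁ = P₁/(ρg) = 104×1000 / (1000 × 9.81) = 10.60 m.
Velocity heads: v₁²/2g = 2.73²/19.62 = 0.380 m; v₂²/2g = 4.67²/19.62 = 1.112 m.
Total head H = z₁ + ψ₁ + v₁²/2g = 98.26 + 10.60 + 0.380 = 109.24 m.
ψ₂ = H − z₂ − v₂²/2g = 109.24 − 102.82 − 1.112 = 5.31 m.
P₂ = ρgψ₂ = 1000 × 9.81 × 5.31 ≈ 52.1 kPa.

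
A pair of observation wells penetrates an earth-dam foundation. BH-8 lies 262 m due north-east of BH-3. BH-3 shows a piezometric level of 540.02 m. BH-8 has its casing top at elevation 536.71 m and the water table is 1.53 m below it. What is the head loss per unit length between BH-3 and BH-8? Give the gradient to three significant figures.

i ≈ 0.0185 m/m

Total head at BH-3: h = 540.02 m (water level in the piezometer is the total head).
Total head at BH-8: h = 536.71 − 1.53 = 535.18 m.
Head difference: h(BH-3) − h(BH-8) = 540.02 − 535.18 = 4.84 m.
Hydraulic gradient: i = |Δh| / L = 4.84 / 262 = 0.0185.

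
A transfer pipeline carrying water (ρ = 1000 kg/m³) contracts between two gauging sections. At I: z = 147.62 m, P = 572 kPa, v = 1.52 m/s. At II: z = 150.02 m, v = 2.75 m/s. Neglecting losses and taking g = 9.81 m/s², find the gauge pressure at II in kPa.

P₂ ≈ 546 kPa

Pressure head at I: ψ₁ = P₁/(ρg) = 572×1000 / (1000 × 9.81) = 58.31 m.
Velocity heads: v₁²/2g = 1.52²/19.62 = 0.118 m; v₂²/2g = 2.75²/19.62 = 0.385 m.
Total head H = z₁ + ψ₁ + v₁²/2g = 147.62 + 58.31 + 0.118 = 206.05 m.
ψ₂ = H − z₂ − v₂²/2g = 206.05 − 150.02 − 0.385 = 55.65 m.
P₂ = ρgψ₂ = 1000 × 9.81 × 55.65 ≈ 546 kPa.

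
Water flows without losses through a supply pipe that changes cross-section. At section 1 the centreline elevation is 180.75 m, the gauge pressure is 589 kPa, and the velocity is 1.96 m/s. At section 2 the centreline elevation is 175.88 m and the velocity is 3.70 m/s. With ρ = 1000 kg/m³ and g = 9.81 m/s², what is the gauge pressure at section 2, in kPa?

P₂ ≈ 632 kPa

Pressure head at 1: ψ₁ = P₁/(ρg) = 589×1000 / (1000 × 9.81) = 60.04 m.
Velocity heads: v₁²/2g = 1.96²/19.62 = 0.196 m; v₂²/2g = 3.70²/19.62 = 0.698 m.
Total head H = z₁ + ψ₁ + v₁²/2g = 180.75 + 60.04 + 0.196 = 240.99 m.
ψ₂ = H − z₂ − v₂²/2g = 240.99 − 175.88 − 0.698 = 64.41 m.
P₂ = ρgψ₂ = 1000 × 9.81 × 64.41 ≈ 632 kPa.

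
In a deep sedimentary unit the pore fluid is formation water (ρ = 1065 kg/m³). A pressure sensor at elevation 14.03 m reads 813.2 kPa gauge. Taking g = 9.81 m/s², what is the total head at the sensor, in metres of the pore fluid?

h ≈ 91.87 m

ψ = P/(ρg) = 813.2×1000 / (1065 × 9.81) = 77.84 m.
h = z + ψ = 14.03 + 77.84 = 91.87 m.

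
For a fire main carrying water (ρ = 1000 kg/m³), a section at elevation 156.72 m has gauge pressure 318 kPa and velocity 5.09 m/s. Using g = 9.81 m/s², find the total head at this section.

h ≈ 190.46 m

Pressure head ψ = P/(ρg) = 318×1000 / (1000 × 9.81) = 32.42 m.
Velocity head = v²/(2g) = 5.09² / (2 × 9.81) = 1.320 m.
h = z + ψ + v²/(2g) = 156.72 + 32.42 + 1.320 = 190.46 m.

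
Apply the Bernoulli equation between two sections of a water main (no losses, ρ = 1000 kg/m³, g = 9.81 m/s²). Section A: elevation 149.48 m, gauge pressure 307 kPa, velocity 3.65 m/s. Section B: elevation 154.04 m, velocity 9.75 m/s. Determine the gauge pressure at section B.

P₂ ≈ 221 kPa

Pressure head at A: ψ₁ = P₁/(ρg) = 307×1000 / (1000 × 9.81) = 31.29 m.
Velocity heads: v₁²/2g = 3.65²/19.62 = 0.679 m; v₂²/2g = 9.75²/19.62 = 4.845 m.
Total head H = z₁ + ψ₁ + v₁²/2g = 149.48 + 31.29 + 0.679 = 181.45 m.
ψ₂ = H − z₂ − v₂²/2g = 181.45 − 154.04 − 4.845 = 22.56 m.
P₂ = ρgψ₂ = 1000 × 9.81 × 22.56 ≈ 221 kPa.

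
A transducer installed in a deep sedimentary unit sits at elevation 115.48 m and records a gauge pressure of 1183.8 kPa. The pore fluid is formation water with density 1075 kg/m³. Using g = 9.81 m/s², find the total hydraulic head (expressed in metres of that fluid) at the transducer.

h ≈ 227.73 m

ψ = P/(ρg) = 1183.8×1000 / (1075 × 9.81) = 112.25 m.
h = z + ψ = 115.48 + 112.25 = 227.73 m.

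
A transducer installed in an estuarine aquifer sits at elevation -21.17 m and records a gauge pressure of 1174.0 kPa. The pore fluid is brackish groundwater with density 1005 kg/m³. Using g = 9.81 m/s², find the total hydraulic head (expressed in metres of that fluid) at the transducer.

h ≈ 97.91 m

ψ = P/(ρg) = 1174.0×1000 / (1005 × 9.81) = 119.08 m.
h = z + ψ = -21.17 + 119.08 = 97.91 m.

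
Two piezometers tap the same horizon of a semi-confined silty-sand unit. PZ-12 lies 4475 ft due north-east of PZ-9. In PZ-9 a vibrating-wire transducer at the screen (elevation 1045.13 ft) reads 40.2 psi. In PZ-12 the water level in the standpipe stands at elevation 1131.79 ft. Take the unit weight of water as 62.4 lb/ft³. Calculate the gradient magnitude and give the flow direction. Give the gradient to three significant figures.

i ≈ 0.00137; groundwater flows toward the north-east

Pressure head at PZ-9: ψ = 144·P/γ = 144 × 40.2 / 62.4 = 92.77 ft.
Total head at PZ-9: h = z + ψ = 1045.13 + 92.77 = 1137.90 ft.
Total head at PZ-12: h = 1131.79 ft (water level in the piezometer is the total head).
Head difference: h(PZ-9) − h(PZ-12) = 1137.90 − 1131.79 = 6.11 ft.
Hydraulic gradient: i = |Δh| / L = 6.11 / 4475 = 0.00137.
Flow is from higher to lower head: from PZ-9 toward PZ-12, i.e. toward the north-east.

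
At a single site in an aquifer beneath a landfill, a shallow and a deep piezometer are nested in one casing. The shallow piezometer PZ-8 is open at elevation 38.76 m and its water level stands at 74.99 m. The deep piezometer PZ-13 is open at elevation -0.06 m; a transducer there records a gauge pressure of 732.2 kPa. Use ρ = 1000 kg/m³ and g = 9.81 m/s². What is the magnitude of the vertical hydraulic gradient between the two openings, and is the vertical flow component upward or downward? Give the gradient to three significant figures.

|i_v| ≈ 0.0106; vertical flow is downward

Total head at PZ-8: h = 74.99 m (water level in the standpipe).
Pressure head at PZ-13: ψ = P/(ρg) = 732.2×1000 / (1000 × 9.81) = 74.64 m.
Total head at PZ-13: h = z + ψ = -0.06 + 74.64 = 74.58 m.
Δh = h(PZ-8) − h(PZ-13) = 74.99 − 74.58 = 0.41 m.
Vertical separation Δz = 38.76 − (-0.06) = 38.82 m.
|i_v| = |Δh| / Δz = 0.41 / 38.82 = 0.0106.
Head is higher in the shallow piezometer, so vertical flow is downward (recharge condition).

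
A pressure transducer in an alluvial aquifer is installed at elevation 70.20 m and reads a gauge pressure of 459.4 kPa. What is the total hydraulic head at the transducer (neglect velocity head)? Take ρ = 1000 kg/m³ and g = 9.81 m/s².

h ≈ 117.03 m

ψ = P/(ρg) = 459.4×1000 / (1000 × 9.81) = 46.83 m.
h = z + ψ = 70.20 + 46.83 = 117.03 m.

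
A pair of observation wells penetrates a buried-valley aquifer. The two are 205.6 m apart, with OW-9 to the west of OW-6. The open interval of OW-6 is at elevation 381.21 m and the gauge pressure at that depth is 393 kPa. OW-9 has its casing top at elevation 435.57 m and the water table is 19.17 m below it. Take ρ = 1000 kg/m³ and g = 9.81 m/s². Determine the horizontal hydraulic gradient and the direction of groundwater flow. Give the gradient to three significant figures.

i ≈ 0.0237; groundwater flows toward the west

Pressure head at OW-6: ψ = P/(ρg) = 393×1000 / (1000 × 9.81) = 40.06 m.
Total head at OW-6: h = z + ψ = 381.21 + 40.06 = 421.27 m.
Total head at OW-9: h = 435.57 − 19.17 = 416.40 m.
Head difference: h(OW-6) − h(OW-9) = 421.27 − 416.40 = 4.87 m.
Hydraulic gradient: i = |Δh| / L = 4.87 / 205.6 = 0.0237.
Flow is from higher to lower head: from OW-6 toward OW-9, i.e. toward the west.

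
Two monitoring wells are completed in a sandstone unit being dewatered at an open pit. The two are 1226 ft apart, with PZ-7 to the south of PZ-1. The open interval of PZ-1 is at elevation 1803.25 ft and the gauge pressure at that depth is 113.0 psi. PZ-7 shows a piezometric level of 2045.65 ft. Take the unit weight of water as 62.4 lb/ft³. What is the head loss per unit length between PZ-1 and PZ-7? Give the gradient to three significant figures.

Pressure head at PZ-1: ψ = 144·P/γ = 144 × 113.0 / 62.4 = 260.77 ft.
Total head at PZ-1: h = z + ψ = 1803.25 + 260.77 = 2064.02 ft.
Total head at PZ-7: h = 2045.65 ft (water level in the piezometer is the total head).
Head difference: h(PZ-1) − h(PZ-7) = 2064.02 − 2045.65 = 18.37 ft.
Hydraulic gradient: i = |Δh| / L = 18.37 / 1226 = 0.0150.

i ≈ 0.0150 ft/ft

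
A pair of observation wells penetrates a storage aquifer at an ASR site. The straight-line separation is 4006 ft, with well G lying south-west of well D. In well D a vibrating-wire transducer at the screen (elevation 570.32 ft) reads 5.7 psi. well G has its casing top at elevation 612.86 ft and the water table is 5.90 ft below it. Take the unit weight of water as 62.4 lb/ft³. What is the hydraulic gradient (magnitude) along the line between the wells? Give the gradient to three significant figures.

Pressure head at well D: ψ = 144·P/γ = 144 × 5.7 / 62.4 = 13.15 ft.
Total head at well D: h = z + ψ = 570.32 + 13.15 = 583.47 ft.
Total head at well G: h = 612.86 − 5.90 = 606.96 ft.
Head difference: h(well D) − h(well G) = 583.47 − 606.96 = -23.49 ft.
Hydraulic gradient: i = |Δh| / L = 23.49 / 4006 = 0.00586.

i ≈ 0.00586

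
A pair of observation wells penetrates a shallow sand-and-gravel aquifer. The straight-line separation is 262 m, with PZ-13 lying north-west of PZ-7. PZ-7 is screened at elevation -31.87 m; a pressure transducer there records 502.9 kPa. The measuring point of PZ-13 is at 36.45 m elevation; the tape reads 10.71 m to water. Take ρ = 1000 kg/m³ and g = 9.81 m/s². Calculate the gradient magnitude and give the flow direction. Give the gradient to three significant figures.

i ≈ 0.0242; groundwater flows toward the south-east

Pressure head at PZ-7: ψ = P/(ρg) = 502.9×1000 / (1000 × 9.81) = 51.26 m.
Total head at PZ-7: h = z + ψ = -31.87 + 51.26 = 19.39 m.
Total head at PZ-13: h = 36.45 − 10.71 = 25.74 m.
Head difference: h(PZ-7) − h(PZ-13) = 19.39 − 25.74 = -6.35 m.
Hydraulic gradient: i = |Δh| / L = 6.35 / 262 = 0.0242.
Flow is from higher to lower head: from PZ-13 toward PZ-7, i.e. toward the south-east.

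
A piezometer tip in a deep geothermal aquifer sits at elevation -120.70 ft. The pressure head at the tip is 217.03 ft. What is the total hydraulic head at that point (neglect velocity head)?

h = z + ψ = -120.70 + 217.03 = 96.33 ft.

h ≈ 96.33 ft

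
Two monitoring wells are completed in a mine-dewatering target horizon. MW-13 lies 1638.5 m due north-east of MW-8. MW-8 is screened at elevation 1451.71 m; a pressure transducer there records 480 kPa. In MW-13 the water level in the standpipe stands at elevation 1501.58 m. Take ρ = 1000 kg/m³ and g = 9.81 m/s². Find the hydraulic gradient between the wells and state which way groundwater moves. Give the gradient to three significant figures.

Pressure head at MW-8: ψ = P/(ρg) = 480×1000 / (1000 × 9.81) = 48.93 m.
Total head at MW-8: h = z + ψ = 1451.71 + 48.93 = 1500.64 m.
Total head at MW-13: h = 1501.58 m (water level in the piezometer is the total head).
Head difference: h(MW-8) − h(MW-13) = 1500.64 − 1501.58 = -0.94 m.
Hydraulic gradient: i = |Δh| / L = 0.94 / 1638.5 = 0.000574.
Flow is from higher to lower head: from MW-13 toward MW-8, i.e. toward the south-west.

i ≈ 0.000574; groundwater flows toward the south-west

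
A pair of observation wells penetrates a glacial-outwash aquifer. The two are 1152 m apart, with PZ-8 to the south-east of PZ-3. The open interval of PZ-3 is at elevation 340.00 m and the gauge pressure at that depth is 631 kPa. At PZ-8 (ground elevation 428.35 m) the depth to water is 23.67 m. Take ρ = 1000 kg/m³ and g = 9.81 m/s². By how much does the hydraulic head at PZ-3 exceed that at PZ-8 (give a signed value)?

Δh ≈ -0.36 m

Pressure head at PZ-3: ψ = P/(ρg) = 631×1000 / (1000 × 9.81) = 64.32 m.
Total head at PZ-3: h = z + ψ = 340.00 + 64.32 = 404.32 m.
Total head at PZ-8: h = 428.35 − 23.67 = 404.68 m.
Head difference: h(PZ-3) − h(PZ-8) = 404.32 − 404.68 = -0.36 m.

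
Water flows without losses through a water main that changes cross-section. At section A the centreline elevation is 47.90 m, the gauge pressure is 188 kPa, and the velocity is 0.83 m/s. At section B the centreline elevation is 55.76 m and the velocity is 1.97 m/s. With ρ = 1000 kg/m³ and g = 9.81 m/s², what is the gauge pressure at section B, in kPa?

P₂ ≈ 109 kPa

Pressure head at A: ψ₁ = P₁/(ρg) = 188×1000 / (1000 × 9.81) = 19.16 m.
Velocity heads: v₁²/2g = 0.83²/19.62 = 0.035 m; v₂²/2g = 1.97²/19.62 = 0.198 m.
Total head H = z₁ + ψ₁ + v₁²/2g = 47.90 + 19.16 + 0.035 = 67.09 m.
ψ₂ = H − z₂ − v₂²/2g = 67.09 − 55.76 − 0.198 = 11.13 m.
P₂ = ρgψ₂ = 1000 × 9.81 × 11.13 ≈ 109 kPa.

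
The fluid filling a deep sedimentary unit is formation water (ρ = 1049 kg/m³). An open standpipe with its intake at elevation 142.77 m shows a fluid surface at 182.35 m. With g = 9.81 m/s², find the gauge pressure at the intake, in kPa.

Pressure head ψ = h − z = 182.35 − 142.77 = 39.58 m.
P = ρgψ = 1049 × 9.81 × 39.58 = 407306 Pa ≈ 407 kPa.

P ≈ 407 kPa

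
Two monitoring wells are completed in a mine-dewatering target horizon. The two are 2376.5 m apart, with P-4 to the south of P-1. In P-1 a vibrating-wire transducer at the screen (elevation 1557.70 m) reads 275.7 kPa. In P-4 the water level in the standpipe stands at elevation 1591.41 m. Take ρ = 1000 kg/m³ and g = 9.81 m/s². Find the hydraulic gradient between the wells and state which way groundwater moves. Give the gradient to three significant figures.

i ≈ 0.00236; groundwater flows toward the north

Pressure head at P-1: ψ = P/(ρg) = 275.7×1000 / (1000 × 9.81) = 28.10 m.
Total head at P-1: h = z + ψ = 1557.70 + 28.10 = 1585.80 m.
Total head at P-4: h = 1591.41 m (water level in the piezometer is the total head).
Head difference: h(P-1) − h(P-4) = 1585.80 − 1591.41 = -5.61 m.
Hydraulic gradient: i = |Δh| / L = 5.61 / 2376.5 = 0.00236.
Flow is from higher to lower head: from P-4 toward P-1, i.e. toward the north.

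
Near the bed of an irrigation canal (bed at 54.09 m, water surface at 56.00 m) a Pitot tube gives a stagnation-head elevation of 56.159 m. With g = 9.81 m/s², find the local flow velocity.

Near the bed, under hydrostatic conditions, the piezometric head (z + ψ) equals the free-surface elevation, 56.00 m.
Velocity head = total − piezometric = 56.159 − 56.00 = 0.159 m.
v = √(2g·h_v) = √(2 × 9.81 × 0.159) = 1.77 m/s.

v ≈ 1.77 m/s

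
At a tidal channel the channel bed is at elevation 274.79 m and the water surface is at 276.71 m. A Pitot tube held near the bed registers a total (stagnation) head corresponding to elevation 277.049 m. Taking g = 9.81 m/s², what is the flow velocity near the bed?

v ≈ 2.58 m/s

Near the bed, under hydrostatic conditions, the piezometric head (z + ψ) equals the free-surface elevation, 276.71 m.
Velocity head = total − piezometric = 277.049 − 276.71 = 0.339 m.
v = √(2g·h_v) = √(2 × 9.81 × 0.339) = 2.58 m/s.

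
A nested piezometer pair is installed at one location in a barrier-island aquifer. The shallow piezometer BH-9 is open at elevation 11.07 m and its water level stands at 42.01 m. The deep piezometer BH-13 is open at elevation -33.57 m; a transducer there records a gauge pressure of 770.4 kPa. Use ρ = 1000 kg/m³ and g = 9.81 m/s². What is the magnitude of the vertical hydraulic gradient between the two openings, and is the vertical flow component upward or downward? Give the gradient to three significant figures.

Total head at BH-9: h = 42.01 m (water level in the standpipe).
Pressure head at BH-13: ψ = P/(ρg) = 770.4×1000 / (1000 × 9.81) = 78.53 m.
Total head at BH-13: h = z + ψ = -33.57 + 78.53 = 44.96 m.
Δh = h(BH-9) − h(BH-13) = 42.01 − 44.96 = -2.95 m.
Vertical separation Δz = 11.07 − (-33.57) = 44.64 m.
|i_v| = |Δh| / Δz = 2.95 / 44.64 = 0.0661.
Head is higher in the deep piezometer, so vertical flow is upward (discharge condition).

|i_v| ≈ 0.0661; vertical flow is upward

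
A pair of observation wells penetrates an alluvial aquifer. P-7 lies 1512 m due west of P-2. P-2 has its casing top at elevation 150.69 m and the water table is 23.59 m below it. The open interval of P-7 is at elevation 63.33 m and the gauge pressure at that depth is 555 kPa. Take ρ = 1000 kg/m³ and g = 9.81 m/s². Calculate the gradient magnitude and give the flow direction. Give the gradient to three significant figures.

Total head at P-2: h = 150.69 − 23.59 = 127.10 m.
Pressure head at P-7: ψ = P/(ρg) = 555×1000 / (1000 × 9.81) = 56.57 m.
Total head at P-7: h = z + ψ = 63.33 + 56.57 = 119.90 m.
Head difference: h(P-2) − h(P-7) = 127.10 − 119.90 = 7.20 m.
Hydraulic gradient: i = |Δh| / L = 7.20 / 1512 = 0.00476.
Flow is from higher to lower head: from P-2 toward P-7, i.e. toward the west.

i ≈ 0.00476; groundwater flows toward the west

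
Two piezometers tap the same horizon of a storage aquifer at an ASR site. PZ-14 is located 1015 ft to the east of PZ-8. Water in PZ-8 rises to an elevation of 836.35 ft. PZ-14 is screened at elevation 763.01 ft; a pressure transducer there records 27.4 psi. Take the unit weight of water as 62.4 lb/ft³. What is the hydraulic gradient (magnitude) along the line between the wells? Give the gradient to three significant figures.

Total head at PZ-8: h = 836.35 ft (water level in the piezometer is the total head).
Pressure head at PZ-14: ψ = 144·P/γ = 144 × 27.4 / 62.4 = 63.23 ft.
Total head at PZ-14: h = z + ψ = 763.01 + 63.23 = 826.24 ft.
Head difference: h(PZ-8) − h(PZ-14) = 836.35 − 826.24 = 10.11 ft.
Hydraulic gradient: i = |Δh| / L = 10.11 / 1015 = 0.00996.

i ≈ 0.00996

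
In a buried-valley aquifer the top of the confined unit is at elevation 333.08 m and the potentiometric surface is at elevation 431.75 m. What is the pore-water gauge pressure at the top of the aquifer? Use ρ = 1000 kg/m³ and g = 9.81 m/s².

P ≈ 968 kPa

Pressure head at the aquifer top: ψ = h − z = 431.75 − 333.08 = 98.67 m.
P = ρgψ = 1000 × 9.81 × 98.67 = 967953 Pa ≈ 968 kPa.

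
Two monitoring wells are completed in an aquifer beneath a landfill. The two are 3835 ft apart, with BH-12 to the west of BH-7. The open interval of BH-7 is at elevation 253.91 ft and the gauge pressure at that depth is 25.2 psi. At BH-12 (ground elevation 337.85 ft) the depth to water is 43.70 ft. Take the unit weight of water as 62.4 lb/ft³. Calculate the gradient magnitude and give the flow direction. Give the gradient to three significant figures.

Pressure head at BH-7: ψ = 144·P/γ = 144 × 25.2 / 62.4 = 58.15 ft.
Total head at BH-7: h = z + ψ = 253.91 + 58.15 = 312.06 ft.
Total head at BH-12: h = 337.85 − 43.70 = 294.15 ft.
Head difference: h(BH-7) − h(BH-12) = 312.06 − 294.15 = 17.91 ft.
Hydraulic gradient: i = |Δh| / L = 17.91 / 3835 = 0.00467.
Flow is from higher to lower head: from BH-7 toward BH-12, i.e. toward the west.

i ≈ 0.00467; groundwater flows toward the west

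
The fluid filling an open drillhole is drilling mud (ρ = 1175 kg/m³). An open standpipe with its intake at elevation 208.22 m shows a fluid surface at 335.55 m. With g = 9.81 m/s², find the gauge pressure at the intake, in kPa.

P ≈ 1470 kPa

Pressure head ψ = h − z = 335.55 − 208.22 = 127.33 m.
P = ρgψ = 1175 × 9.81 × 127.33 = 1467701 Pa ≈ 1470 kPa.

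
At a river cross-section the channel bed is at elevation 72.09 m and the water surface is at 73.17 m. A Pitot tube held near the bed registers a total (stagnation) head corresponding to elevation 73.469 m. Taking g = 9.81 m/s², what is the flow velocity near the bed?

Near the bed, under hydrostatic conditions, the piezometric head (z + ψ) equals the free-surface elevation, 73.17 m.
Velocity head = total − piezometric = 73.469 − 73.17 = 0.299 m.
v = √(2g·h_v) = √(2 × 9.81 × 0.299) = 2.42 m/s.

v ≈ 2.42 m/s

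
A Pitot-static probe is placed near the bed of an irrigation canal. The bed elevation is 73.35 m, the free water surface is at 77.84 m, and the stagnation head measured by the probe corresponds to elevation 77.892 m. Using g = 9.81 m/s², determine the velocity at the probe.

Near the bed, under hydrostatic conditions, the piezometric head (z + ψ) equals the free-surface elevation, 77.84 m.
Velocity head = total − piezometric = 77.892 − 77.84 = 0.052 m.
v = √(2g·h_v) = √(2 × 9.81 × 0.052) = 1.01 m/s.

v ≈ 1.01 m/s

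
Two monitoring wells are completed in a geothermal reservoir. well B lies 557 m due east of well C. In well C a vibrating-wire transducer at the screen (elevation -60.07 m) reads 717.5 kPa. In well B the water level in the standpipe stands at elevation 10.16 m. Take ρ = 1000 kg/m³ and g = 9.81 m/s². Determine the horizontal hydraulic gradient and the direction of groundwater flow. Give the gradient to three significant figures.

Pressure head at well C: ψ = P/(ρg) = 717.5×1000 / (1000 × 9.81) = 73.14 m.
Total head at well C: h = z + ψ = -60.07 + 73.14 = 13.07 m.
Total head at well B: h = 10.16 m (water level in the piezometer is the total head).
Head difference: h(well C) − h(well B) = 13.07 − 10.16 = 2.91 m.
Hydraulic gradient: i = |Δh| / L = 2.91 / 557 = 0.00522.
Flow is from higher to lower head: from well C toward well B, i.e. toward the east.

i ≈ 0.00522; groundwater flows toward the east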